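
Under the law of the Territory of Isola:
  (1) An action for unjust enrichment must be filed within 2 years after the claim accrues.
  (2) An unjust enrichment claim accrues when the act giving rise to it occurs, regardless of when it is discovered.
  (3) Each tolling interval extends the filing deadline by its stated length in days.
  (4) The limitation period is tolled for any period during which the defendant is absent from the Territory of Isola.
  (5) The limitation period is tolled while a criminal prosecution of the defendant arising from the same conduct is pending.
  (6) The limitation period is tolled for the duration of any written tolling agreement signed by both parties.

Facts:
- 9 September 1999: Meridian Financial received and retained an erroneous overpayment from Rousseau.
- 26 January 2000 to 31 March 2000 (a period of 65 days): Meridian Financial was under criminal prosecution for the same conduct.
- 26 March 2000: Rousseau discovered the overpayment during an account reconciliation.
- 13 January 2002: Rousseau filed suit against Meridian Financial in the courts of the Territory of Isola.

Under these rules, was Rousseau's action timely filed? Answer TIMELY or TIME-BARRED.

Accrual is governed by the date of the act, so the period began to run on 9 September 1999; the later discovery on 26 March 2000 is irrelevant under the stated rule.
Adding the 2 years base period to 9 September 1999 gives a deadline of 9 September 2001, before any tolling.
The pending criminal prosecution from 26 January 2000 to 31 March 2000 tolled the period for 65 days, extending the deadline to 13 November 2001.
The 13 January 2002 filing falls after the 13 November 2001 deadline; the claim is time-barred.

TIME-BARRED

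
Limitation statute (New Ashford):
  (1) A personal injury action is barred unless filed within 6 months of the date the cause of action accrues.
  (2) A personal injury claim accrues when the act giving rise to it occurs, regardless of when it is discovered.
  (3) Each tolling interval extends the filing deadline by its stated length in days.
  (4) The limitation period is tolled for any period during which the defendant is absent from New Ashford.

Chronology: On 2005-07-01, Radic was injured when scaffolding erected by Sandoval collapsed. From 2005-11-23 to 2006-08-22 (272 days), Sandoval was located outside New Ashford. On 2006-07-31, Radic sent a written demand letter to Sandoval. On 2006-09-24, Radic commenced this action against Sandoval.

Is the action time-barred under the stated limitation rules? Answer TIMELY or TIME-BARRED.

The cause of action accrued on 2005-07-01, the date of the act.
Adding the 6 months base period to 2005-07-01 gives a deadline of 2006-01-01, before any tolling.
The defendant's absence from the jurisdiction from 2005-11-23 to 2006-08-22 tolled the period for 272 days, extending the deadline to 2006-09-30.
None of the other events listed affects the running of the period under the stated rules.
Radic filed on 2006-09-24, before the 2006-09-30 deadline, so the action is timely.

TIMELY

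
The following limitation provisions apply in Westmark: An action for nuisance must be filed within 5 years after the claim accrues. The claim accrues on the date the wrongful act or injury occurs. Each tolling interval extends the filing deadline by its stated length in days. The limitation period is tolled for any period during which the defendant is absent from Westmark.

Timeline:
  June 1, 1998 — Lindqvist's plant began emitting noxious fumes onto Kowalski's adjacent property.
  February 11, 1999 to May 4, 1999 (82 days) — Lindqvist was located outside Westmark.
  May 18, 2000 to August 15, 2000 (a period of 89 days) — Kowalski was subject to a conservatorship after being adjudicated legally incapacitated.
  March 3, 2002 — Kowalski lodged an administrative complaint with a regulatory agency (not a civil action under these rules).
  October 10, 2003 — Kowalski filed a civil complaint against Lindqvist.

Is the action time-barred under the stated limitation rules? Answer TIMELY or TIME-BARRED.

The claim accrued on June 1, 1998, when the wrongful act occurred.
5 years from June 1, 1998 is June 1, 2003.
The period was tolled for 82 days by the defendant's absence from the jurisdiction (February 11, 1999 to May 4, 1999), pushing the deadline to August 22, 2003.
The plaintiff's legal incapacity from May 18, 2000 to August 15, 2000 does not toll the period, because no stated rule makes the plaintiff's incapacity a tolling event.
Nothing else in the chronology tolls or restarts the period.
Kowalski filed on October 10, 2003, after the August 22, 2003 deadline, so the action is time-barred.

TIME-BARRED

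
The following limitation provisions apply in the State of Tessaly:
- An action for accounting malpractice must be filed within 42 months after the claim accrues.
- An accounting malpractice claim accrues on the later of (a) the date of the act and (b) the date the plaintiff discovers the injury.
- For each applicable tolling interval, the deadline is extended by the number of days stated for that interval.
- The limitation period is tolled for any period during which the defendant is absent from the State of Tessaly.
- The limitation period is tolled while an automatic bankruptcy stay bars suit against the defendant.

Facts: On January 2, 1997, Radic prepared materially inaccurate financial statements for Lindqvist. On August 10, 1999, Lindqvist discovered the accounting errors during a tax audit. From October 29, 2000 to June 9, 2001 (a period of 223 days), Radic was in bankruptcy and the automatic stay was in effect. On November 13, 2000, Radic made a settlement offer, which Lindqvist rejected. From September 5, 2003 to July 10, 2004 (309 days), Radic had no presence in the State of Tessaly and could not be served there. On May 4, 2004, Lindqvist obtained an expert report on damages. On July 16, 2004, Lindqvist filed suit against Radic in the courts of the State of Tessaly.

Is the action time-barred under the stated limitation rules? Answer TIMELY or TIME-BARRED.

Because discovery on August 10, 1999 post-dates the January 2, 1997 act, accrual under the later-of rule falls on August 10, 1999.
The untolled deadline — 42 months after August 10, 1999 — is February 10, 2003.
The period was tolled for 223 days by the automatic bankruptcy stay (October 29, 2000 to June 9, 2001), pushing the deadline to September 21, 2003.
The period was tolled for 309 days by the defendant's absence from the jurisdiction (September 5, 2003 to July 10, 2004), pushing the deadline to July 26, 2004.
The other events in the timeline have no effect on the limitation period under the stated rules.
Lindqvist filed on July 16, 2004, before the July 26, 2004 deadline, so the action is timely.

TIMELY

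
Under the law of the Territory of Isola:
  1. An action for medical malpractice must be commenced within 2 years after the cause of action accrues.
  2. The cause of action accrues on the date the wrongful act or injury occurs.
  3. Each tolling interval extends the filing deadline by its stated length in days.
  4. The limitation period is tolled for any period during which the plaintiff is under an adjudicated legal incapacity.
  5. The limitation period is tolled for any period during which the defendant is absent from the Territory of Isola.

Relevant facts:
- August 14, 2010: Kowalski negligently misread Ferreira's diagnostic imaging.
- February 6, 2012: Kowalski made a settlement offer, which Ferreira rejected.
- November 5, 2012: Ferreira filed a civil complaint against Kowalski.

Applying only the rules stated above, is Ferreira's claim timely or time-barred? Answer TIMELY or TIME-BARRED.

The limitation period began to run on August 14, 2010.
The untolled deadline — 2 years after August 14, 2010 — is August 14, 2012.
Nothing else in the chronology tolls or restarts the period.
The November 5, 2012 filing falls after the August 14, 2012 deadline; the claim is time-barred.

TIME-BARRED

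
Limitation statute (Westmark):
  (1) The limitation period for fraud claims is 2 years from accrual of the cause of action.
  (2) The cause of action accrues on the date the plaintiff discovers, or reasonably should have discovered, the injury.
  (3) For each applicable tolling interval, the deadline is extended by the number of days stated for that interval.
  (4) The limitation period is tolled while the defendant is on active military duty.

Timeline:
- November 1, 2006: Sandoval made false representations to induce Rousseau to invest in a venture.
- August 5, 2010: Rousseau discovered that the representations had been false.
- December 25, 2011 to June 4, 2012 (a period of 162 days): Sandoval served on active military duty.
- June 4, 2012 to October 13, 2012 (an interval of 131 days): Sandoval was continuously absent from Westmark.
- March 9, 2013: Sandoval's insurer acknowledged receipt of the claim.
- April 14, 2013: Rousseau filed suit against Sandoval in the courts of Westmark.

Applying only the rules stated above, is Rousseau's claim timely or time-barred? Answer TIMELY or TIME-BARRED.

TIME-BARRED

Under the discovery rule, the claim accrued on August 5, 2010, when Rousseau discovered the injury — not on the November 1, 2006 date of the underlying act.
Adding the 2 years base period to August 5, 2010 gives a deadline of August 5, 2012, before any tolling.
Because the defendant's active military service ran from December 25, 2011 to June 4, 2012, the deadline is extended by 162 days to January 14, 2013.
Although the defendant's absence ran from June 4, 2012 to October 13, 2012, the stated rules do not make that a tolling event, so it is disregarded.
The other events in the timeline have no effect on the limitation period under the stated rules.
Rousseau filed on April 14, 2013, after the January 14, 2013 deadline, so the action is time-barred.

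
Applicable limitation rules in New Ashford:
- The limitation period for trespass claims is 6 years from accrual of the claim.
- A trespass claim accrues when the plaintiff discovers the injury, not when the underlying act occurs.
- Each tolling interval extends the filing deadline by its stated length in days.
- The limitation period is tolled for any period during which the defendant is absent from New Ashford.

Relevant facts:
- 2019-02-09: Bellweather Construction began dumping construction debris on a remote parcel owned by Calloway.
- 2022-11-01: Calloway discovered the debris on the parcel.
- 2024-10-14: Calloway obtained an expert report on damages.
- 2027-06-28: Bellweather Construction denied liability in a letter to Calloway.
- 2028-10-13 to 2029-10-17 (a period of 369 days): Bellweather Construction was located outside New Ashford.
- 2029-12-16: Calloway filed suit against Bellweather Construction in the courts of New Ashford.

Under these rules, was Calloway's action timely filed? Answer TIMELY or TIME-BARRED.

Under the discovery rule, the claim accrued on 2022-11-01, when Calloway discovered the injury — not on the 2019-02-09 date of the underlying act.
6 years from 2022-11-01 is 2028-11-01.
Because the defendant's absence from the jurisdiction ran from 2028-10-13 to 2029-10-17, the deadline is extended by 369 days to 2029-11-05.
Nothing else in the chronology tolls or restarts the period.
The 2029-12-16 filing falls after the 2029-11-05 deadline; the claim is time-barred.

TIME-BARRED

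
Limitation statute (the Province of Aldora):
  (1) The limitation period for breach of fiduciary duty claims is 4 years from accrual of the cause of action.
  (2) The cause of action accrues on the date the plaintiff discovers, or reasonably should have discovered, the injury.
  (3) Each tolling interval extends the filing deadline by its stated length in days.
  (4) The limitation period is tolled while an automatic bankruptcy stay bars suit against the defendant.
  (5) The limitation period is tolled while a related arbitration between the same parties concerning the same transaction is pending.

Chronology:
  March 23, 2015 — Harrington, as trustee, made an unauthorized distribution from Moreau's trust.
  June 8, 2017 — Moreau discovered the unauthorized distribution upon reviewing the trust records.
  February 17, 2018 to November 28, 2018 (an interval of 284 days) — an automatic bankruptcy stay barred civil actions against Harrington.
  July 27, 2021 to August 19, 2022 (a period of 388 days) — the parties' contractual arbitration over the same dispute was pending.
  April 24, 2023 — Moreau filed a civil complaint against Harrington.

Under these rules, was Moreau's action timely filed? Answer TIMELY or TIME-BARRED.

Accrual is tied to discovery, so the period began on June 8, 2017 rather than on March 23, 2015 when the act occurred.
4 years from June 8, 2017 is June 8, 2021.
The automatic bankruptcy stay from February 17, 2018 to November 28, 2018 tolled the period for 284 days, extending the deadline to March 19, 2022.
Because the pending related arbitration ran from July 27, 2021 to August 19, 2022, the deadline is extended by 388 days to April 11, 2023.
Moreau filed on April 24, 2023, after the April 11, 2023 deadline, so the action is time-barred.

TIME-BARRED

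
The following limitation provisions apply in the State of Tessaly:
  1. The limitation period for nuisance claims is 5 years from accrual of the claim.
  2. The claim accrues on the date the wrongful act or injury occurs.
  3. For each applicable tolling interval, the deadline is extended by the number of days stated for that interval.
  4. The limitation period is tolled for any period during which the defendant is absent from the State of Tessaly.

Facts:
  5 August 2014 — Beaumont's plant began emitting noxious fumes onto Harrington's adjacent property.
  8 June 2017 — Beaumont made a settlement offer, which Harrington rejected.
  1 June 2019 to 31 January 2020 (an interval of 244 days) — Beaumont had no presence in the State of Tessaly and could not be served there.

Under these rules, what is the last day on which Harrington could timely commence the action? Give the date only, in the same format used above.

5 April 2020

The claim accrued on 5 August 2014, when the wrongful act occurred.
Adding the 5 years base period to 5 August 2014 gives a deadline of 5 August 2019, before any tolling.
The defendant's absence from the jurisdiction from 1 June 2019 to 31 January 2020 tolled the period for 244 days, extending the deadline to 5 April 2020.
The other events in the timeline have no effect on the limitation period under the stated rules.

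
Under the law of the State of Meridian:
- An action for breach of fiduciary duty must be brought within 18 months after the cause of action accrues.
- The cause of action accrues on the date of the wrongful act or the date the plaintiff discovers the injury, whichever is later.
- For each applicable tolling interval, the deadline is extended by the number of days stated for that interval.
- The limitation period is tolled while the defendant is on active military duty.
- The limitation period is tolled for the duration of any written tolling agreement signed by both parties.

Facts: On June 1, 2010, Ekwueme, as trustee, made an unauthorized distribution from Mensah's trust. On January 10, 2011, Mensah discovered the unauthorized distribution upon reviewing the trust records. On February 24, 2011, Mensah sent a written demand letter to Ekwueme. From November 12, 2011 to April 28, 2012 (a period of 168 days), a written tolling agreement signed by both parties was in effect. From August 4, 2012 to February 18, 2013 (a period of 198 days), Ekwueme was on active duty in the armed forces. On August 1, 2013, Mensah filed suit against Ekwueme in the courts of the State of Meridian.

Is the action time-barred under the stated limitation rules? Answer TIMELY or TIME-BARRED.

TIME-BARRED

Taking the later of the act (June 1, 2010) and discovery (January 10, 2011), the claim accrued on January 10, 2011.
Adding the 18 months base period to January 10, 2011 gives a deadline of July 10, 2012, before any tolling.
The period was tolled for 168 days by the written tolling agreement (November 12, 2011 to April 28, 2012), pushing the deadline to December 25, 2012.
Because the defendant's active military service ran from August 4, 2012 to February 18, 2013, the deadline is extended by 198 days to July 11, 2013.
The other events in the timeline have no effect on the limitation period under the stated rules.
Mensah filed on August 1, 2013, after the July 11, 2013 deadline, so the action is time-barred.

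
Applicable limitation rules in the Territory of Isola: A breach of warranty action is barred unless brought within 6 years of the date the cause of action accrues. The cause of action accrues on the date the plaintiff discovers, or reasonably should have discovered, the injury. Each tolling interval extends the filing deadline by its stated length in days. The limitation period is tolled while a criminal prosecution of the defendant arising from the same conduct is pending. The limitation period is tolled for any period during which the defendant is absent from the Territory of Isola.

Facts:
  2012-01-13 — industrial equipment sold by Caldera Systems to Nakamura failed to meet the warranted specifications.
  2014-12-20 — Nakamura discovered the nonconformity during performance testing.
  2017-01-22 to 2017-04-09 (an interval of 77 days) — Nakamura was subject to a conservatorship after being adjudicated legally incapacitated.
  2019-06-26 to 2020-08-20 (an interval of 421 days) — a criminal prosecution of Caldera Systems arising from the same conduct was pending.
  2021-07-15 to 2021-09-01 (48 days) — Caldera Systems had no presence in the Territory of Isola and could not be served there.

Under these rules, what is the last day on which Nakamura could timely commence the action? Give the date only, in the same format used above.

The claim did not accrue until Nakamura discovered the injury on 2014-12-20; the 2012-01-13 act date does not start the clock under the stated rule.
Adding the 6 years base period to 2014-12-20 gives a deadline of 2020-12-20, before any tolling.
The period was tolled for 421 days by the pending criminal prosecution (2019-06-26 to 2020-08-20), pushing the deadline to 2022-02-14.
Because the defendant's absence from the jurisdiction ran from 2021-07-15 to 2021-09-01, the deadline is extended by 48 days to 2022-04-03.
Although the plaintiff's incapacity ran from 2017-01-22 to 2017-04-09, the stated rules do not make that a tolling event, so it is disregarded.

2022-04-03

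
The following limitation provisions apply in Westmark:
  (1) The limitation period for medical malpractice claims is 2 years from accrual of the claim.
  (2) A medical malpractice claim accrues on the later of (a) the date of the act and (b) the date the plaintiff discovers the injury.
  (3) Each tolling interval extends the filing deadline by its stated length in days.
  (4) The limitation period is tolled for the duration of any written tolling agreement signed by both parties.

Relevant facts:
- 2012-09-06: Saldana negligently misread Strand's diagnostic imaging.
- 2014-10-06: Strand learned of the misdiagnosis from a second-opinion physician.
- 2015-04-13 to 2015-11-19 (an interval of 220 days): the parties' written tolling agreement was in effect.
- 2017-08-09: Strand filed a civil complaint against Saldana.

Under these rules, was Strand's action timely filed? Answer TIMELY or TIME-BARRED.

Taking the later of the act (2012-09-06) and discovery (2014-10-06), the claim accrued on 2014-10-06.
The untolled deadline — 2 years after 2014-10-06 — is 2016-10-06.
Because the written tolling agreement ran from 2015-04-13 to 2015-11-19, the deadline is extended by 220 days to 2017-05-14.
Filing on 2017-08-09 missed the 2017-05-14 deadline — the action is time-barred.

TIME-BARRED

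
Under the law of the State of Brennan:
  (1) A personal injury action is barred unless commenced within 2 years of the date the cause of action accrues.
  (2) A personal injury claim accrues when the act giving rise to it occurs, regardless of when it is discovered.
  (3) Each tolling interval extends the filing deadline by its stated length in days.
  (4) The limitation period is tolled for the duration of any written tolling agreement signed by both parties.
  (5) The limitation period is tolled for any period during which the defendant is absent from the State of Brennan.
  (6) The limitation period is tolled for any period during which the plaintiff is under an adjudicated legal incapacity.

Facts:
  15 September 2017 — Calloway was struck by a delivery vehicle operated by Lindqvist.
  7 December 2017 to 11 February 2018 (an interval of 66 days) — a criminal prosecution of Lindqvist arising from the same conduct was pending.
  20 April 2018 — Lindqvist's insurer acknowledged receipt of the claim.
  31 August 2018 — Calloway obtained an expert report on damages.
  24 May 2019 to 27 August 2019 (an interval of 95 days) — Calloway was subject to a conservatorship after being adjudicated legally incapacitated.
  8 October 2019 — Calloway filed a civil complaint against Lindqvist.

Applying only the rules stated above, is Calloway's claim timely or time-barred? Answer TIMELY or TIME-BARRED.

TIMELY

The limitation period began to run on 15 September 2017.
The untolled deadline — 2 years after 15 September 2017 — is 15 September 2019.
Because the plaintiff's legal incapacity ran from 24 May 2019 to 27 August 2019, the deadline is extended by 95 days to 19 December 2019.
Although a criminal prosecution ran from 7 December 2017 to 11 February 2018, the stated rules do not make that a tolling event, so it is disregarded.
The other events in the timeline have no effect on the limitation period under the stated rules.
Filing on 8 October 2019 beat the 19 December 2019 deadline — the action is timely.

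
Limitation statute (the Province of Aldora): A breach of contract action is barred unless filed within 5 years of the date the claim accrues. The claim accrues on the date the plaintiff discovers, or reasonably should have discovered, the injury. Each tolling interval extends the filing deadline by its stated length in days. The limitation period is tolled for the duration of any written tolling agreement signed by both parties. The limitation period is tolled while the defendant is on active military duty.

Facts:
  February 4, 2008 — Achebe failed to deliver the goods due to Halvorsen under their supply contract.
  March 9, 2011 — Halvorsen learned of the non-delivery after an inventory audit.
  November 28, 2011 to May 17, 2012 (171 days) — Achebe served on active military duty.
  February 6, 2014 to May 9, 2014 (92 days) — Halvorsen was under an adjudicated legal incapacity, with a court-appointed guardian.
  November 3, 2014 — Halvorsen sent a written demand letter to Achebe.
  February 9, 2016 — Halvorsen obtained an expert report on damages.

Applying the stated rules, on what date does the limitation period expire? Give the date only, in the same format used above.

Accrual is tied to discovery, so the period began on March 9, 2011 rather than on February 4, 2008 when the act occurred.
5 years from March 9, 2011 is March 9, 2016.
The period was tolled for 171 days by the defendant's active military service (November 28, 2011 to May 17, 2012), pushing the deadline to August 27, 2016.
No stated provision tolls the period for the plaintiff's incapacity, so the interval from February 6, 2014 to May 9, 2014 has no effect on the deadline.
The other events in the timeline have no effect on the limitation period under the stated rules.

August 27, 2016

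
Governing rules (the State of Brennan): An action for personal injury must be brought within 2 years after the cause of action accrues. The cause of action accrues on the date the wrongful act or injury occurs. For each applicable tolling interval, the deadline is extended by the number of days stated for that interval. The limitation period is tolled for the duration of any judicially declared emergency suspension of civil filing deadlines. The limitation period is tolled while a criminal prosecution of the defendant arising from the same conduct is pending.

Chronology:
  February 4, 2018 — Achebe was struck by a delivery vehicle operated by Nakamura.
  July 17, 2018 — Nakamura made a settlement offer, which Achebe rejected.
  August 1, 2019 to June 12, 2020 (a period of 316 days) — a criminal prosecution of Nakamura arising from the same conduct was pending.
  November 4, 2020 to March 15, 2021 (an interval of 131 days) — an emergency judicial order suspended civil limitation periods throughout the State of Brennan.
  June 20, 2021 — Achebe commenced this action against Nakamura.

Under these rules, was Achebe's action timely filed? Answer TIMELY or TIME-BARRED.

TIME-BARRED

The cause of action accrued on February 4, 2018, the date of the act.
Adding the 2 years base period to February 4, 2018 gives a deadline of February 4, 2020, before any tolling.
The period was tolled for 316 days by the pending criminal prosecution (August 1, 2019 to June 12, 2020), pushing the deadline to December 16, 2020.
The emergency suspension of filing deadlines from November 4, 2020 to March 15, 2021 tolled the period for 131 days, extending the deadline to April 26, 2021.
The other events in the timeline have no effect on the limitation period under the stated rules.
Achebe filed on June 20, 2021, after the April 26, 2021 deadline, so the action is time-barred.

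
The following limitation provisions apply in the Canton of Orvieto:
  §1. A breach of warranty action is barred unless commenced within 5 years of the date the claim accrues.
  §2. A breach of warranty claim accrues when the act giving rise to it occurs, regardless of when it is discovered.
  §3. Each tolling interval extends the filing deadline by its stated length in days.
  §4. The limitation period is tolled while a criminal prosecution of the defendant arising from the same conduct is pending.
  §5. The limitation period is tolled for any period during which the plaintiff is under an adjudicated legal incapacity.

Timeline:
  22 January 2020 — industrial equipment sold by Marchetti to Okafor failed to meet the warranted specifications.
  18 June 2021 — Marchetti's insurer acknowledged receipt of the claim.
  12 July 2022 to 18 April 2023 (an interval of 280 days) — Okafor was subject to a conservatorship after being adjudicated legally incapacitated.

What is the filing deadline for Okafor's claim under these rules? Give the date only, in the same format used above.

29 October 2025

The claim accrued on 22 January 2020, the date of the act.
5 years from 22 January 2020 is 22 January 2025.
The plaintiff's legal incapacity from 12 July 2022 to 18 April 2023 tolled the period for 280 days, extending the deadline to 29 October 2025.
Nothing else in the chronology tolls or restarts the period.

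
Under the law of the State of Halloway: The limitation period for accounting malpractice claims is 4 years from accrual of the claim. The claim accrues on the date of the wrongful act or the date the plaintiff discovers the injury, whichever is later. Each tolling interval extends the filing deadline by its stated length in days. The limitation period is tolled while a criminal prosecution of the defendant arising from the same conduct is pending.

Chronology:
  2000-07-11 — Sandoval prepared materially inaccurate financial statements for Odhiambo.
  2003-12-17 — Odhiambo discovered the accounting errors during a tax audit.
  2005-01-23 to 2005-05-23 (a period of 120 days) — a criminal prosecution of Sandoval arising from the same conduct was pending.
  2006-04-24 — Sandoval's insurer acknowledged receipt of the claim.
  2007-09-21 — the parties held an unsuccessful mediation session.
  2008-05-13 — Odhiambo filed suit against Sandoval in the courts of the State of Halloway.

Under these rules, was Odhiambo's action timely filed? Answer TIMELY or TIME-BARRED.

TIME-BARRED

The claim accrued on 2003-12-17 — the later of the 2000-07-11 act and the 2003-12-17 discovery.
The untolled deadline — 4 years after 2003-12-17 — is 2007-12-17.
The pending criminal prosecution from 2005-01-23 to 2005-05-23 tolled the period for 120 days, extending the deadline to 2008-04-15.
Nothing else in the chronology tolls or restarts the period.
Filing on 2008-05-13 missed the 2008-04-15 deadline — the action is time-barred.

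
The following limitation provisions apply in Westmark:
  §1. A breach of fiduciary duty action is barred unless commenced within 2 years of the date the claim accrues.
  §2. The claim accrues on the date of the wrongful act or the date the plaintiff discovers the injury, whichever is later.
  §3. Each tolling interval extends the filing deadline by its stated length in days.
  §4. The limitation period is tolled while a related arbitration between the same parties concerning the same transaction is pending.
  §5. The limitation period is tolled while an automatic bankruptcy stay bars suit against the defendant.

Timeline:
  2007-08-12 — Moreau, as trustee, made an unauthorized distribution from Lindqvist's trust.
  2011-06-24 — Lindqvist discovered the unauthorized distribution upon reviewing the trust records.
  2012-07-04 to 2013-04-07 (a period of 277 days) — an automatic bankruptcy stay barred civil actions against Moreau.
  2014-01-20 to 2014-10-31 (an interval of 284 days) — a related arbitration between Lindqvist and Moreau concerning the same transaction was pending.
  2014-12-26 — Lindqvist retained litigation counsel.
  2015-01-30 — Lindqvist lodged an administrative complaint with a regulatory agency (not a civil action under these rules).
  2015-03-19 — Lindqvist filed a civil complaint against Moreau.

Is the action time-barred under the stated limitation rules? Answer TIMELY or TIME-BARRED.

Taking the later of the act (2007-08-12) and discovery (2011-06-24), the claim accrued on 2011-06-24.
The untolled deadline — 2 years after 2011-06-24 — is 2013-06-24.
The automatic bankruptcy stay from 2012-07-04 to 2013-04-07 tolled the period for 277 days, extending the deadline to 2014-03-28.
Because the pending related arbitration ran from 2014-01-20 to 2014-10-31, the deadline is extended by 284 days to 2015-01-06.
The other events in the timeline have no effect on the limitation period under the stated rules.
Lindqvist filed on 2015-03-19, after the 2015-01-06 deadline, so the action is time-barred.

TIME-BARRED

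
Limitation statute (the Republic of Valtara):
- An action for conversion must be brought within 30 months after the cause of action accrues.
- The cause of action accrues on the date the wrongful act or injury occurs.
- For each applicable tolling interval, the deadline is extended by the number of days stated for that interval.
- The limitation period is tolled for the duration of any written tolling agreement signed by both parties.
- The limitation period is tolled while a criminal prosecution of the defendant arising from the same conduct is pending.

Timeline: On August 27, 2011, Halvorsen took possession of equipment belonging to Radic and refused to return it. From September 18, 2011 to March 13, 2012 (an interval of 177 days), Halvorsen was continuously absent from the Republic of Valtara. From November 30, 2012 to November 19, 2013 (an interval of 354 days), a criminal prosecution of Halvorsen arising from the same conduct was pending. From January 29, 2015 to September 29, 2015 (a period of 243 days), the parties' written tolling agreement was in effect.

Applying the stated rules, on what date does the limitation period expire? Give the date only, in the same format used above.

October 17, 2015

The limitation period began to run on August 27, 2011.
Adding the 30 months base period to August 27, 2011 gives a deadline of February 27, 2014, before any tolling.
Because the pending criminal prosecution ran from November 30, 2012 to November 19, 2013, the deadline is extended by 354 days to February 16, 2015.
The period was tolled for 243 days by the written tolling agreement (January 29, 2015 to September 29, 2015), pushing the deadline to October 17, 2015.
The defendant's absence from the jurisdiction from September 18, 2011 to March 13, 2012 does not toll the period, because no stated rule makes the defendant's absence a tolling event.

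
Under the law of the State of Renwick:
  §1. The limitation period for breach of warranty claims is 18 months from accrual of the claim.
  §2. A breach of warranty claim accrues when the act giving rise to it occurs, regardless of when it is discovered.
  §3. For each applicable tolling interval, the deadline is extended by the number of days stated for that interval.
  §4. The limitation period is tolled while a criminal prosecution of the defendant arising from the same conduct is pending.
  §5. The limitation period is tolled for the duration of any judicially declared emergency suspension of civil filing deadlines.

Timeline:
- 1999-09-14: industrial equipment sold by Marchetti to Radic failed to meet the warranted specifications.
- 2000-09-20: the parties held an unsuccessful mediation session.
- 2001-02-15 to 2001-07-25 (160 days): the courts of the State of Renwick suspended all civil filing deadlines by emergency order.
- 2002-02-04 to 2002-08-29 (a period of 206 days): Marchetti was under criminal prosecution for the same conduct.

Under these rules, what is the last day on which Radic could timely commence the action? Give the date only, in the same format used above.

The limitation period began to run on 1999-09-14.
Adding the 18 months base period to 1999-09-14 gives a deadline of 2001-03-14, before any tolling.
Because the emergency suspension of filing deadlines ran from 2001-02-15 to 2001-07-25, the deadline is extended by 160 days to 2001-08-21.
The pending criminal prosecution from 2002-02-04 to 2002-08-29 began after the period had already run on 2001-08-21, so it has no tolling effect.
Nothing else in the chronology tolls or restarts the period.

2001-08-21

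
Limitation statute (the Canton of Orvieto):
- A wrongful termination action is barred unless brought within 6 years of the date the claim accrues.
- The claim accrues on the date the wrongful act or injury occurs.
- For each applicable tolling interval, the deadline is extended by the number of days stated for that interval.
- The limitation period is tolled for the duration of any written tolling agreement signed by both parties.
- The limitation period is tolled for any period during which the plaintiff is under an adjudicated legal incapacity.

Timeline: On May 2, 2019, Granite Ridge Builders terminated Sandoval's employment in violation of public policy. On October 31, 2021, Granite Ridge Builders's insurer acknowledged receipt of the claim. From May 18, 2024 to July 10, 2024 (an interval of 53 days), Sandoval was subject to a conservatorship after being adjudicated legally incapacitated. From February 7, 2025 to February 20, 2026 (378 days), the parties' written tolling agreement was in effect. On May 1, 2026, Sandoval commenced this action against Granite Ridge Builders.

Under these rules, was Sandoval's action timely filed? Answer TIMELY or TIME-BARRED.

The limitation period began to run on May 2, 2019.
Adding the 6 years base period to May 2, 2019 gives a deadline of May 2, 2025, before any tolling.
The period was tolled for 53 days by the plaintiff's legal incapacity (May 18, 2024 to July 10, 2024), pushing the deadline to June 24, 2025.
The period was tolled for 378 days by the written tolling agreement (February 7, 2025 to February 20, 2026), pushing the deadline to July 7, 2026.
None of the other events listed affects the running of the period under the stated rules.
The May 1, 2026 filing precedes the July 7, 2026 deadline; the claim is timely.

TIMELY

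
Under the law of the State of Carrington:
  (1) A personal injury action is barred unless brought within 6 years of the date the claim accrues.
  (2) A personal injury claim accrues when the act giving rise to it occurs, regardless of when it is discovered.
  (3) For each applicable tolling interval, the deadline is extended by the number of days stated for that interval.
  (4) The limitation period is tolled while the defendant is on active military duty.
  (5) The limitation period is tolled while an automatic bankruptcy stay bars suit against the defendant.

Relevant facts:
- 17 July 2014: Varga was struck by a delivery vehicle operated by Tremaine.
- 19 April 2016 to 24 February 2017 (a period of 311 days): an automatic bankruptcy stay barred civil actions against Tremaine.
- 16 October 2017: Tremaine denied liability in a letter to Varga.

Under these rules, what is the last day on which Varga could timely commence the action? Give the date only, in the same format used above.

The claim accrued on 17 July 2014, the date of the act.
The untolled deadline — 6 years after 17 July 2014 — is 17 July 2020.
The automatic bankruptcy stay from 19 April 2016 to 24 February 2017 tolled the period for 311 days, extending the deadline to 24 May 2021.
The other events in the timeline have no effect on the limitation period under the stated rules.

24 May 2021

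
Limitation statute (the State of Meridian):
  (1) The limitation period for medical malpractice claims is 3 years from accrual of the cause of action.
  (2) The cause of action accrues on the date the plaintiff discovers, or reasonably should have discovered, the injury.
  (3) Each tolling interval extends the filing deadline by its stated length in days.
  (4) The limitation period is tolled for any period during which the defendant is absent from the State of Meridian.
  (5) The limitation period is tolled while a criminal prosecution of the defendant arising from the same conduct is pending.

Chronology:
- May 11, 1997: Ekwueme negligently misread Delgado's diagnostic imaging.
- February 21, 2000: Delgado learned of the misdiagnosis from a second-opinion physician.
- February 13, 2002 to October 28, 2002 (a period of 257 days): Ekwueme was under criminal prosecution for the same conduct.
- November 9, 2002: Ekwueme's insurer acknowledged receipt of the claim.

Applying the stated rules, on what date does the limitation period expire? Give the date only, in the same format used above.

The claim did not accrue until Delgado discovered the injury on February 21, 2000; the May 11, 1997 act date does not start the clock under the stated rule.
3 years from February 21, 2000 is February 21, 2003.
The pending criminal prosecution from February 13, 2002 to October 28, 2002 tolled the period for 257 days, extending the deadline to November 5, 2003.
Nothing else in the chronology tolls or restarts the period.

November 5, 2003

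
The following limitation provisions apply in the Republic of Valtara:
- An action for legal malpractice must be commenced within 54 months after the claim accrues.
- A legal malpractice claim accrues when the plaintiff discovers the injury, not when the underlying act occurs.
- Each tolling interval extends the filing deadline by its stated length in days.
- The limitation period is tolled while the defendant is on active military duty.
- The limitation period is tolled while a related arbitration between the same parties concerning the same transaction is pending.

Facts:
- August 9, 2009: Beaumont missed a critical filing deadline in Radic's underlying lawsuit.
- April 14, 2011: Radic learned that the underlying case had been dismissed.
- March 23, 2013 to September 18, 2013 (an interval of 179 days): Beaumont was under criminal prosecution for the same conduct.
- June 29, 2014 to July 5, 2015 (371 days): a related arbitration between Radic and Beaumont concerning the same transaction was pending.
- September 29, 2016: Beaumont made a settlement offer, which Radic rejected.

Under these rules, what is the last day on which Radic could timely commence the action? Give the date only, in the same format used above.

Accrual is tied to discovery, so the period began on April 14, 2011 rather than on August 9, 2009 when the act occurred.
54 months from April 14, 2011 is October 14, 2015.
The period was tolled for 371 days by the pending related arbitration (June 29, 2014 to July 5, 2015), pushing the deadline to October 19, 2016.
The pending criminal prosecution from March 23, 2013 to September 18, 2013 does not toll the period, because no stated rule makes a criminal prosecution a tolling event.
None of the other events listed affects the running of the period under the stated rules.

October 19, 2016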